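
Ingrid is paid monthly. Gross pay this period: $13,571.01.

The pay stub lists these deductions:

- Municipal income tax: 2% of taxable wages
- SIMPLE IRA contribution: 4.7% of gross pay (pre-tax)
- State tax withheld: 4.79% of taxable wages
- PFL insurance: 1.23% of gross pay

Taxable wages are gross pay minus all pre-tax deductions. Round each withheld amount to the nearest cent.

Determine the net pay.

$11,888.09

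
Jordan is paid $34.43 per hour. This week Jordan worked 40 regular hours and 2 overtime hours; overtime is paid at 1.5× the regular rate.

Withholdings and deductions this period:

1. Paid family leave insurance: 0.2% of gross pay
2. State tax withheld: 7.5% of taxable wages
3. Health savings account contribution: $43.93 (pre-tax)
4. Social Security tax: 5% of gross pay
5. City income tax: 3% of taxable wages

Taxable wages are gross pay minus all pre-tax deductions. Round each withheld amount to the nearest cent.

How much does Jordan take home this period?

$1,208.74

Regular pay: 40 × $34.43 = $1,377.20
Overtime pay: 2 × $34.43 × 1.5 = $103.29
Gross pay = $1,377.20 + $103.29 = $1,480.49
Health savings account contribution: $43.93
Taxable wages = $1,480.49 − $43.93 = $1,436.56
State tax withheld: $1,436.56 × 0.075 = $107.74
City income tax: $1,436.56 × 0.03 = $43.10
Paid family leave insurance: $1,480.49 × 0.002 = $2.96
Social Security tax: $1,480.49 × 0.05 = $74.02
Total deductions = $43.93 + $107.74 + $43.10 + $2.96 + $74.02 = $271.75
Net pay = $1,480.49 − $271.75 = $1,208.74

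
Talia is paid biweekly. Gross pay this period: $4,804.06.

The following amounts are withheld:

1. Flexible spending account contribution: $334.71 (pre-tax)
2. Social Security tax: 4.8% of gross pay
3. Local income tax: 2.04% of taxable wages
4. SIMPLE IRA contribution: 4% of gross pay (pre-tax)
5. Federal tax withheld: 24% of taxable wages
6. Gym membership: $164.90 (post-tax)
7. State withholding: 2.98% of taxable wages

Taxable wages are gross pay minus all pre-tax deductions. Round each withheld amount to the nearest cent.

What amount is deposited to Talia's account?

$2,640.46

SIMPLE IRA contribution: $4,804.06 × 0.04 = $192.16
Flexible spending account contribution: $334.71
Pre-tax total = $192.16 + $334.71 = $526.87
Taxable wages = $4,804.06 − $526.87 = $4,277.19
Local income tax: $4,277.19 × 0.0204 = $87.25
State withholding: $4,277.19 × 0.0298 = $127.46
Federal tax withheld: $4,277.19 × 0.24 = $1,026.53
Social Security tax: $4,804.06 × 0.048 = $230.59
Gym membership: $164.90
Total deductions = $192.16 + $334.71 + $87.25 + $127.46 + $1,026.53 + $230.59 + $164.90 = $2,163.60
Net pay = $4,804.06 − $2,163.60 = $2,640.46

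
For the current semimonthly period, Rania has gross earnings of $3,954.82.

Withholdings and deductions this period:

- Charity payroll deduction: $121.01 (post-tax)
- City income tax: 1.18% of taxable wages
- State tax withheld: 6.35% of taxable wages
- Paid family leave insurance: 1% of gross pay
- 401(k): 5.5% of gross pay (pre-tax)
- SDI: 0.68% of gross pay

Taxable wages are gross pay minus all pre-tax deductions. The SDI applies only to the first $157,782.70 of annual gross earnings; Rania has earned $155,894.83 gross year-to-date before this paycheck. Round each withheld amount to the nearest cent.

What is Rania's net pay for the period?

$3,282.48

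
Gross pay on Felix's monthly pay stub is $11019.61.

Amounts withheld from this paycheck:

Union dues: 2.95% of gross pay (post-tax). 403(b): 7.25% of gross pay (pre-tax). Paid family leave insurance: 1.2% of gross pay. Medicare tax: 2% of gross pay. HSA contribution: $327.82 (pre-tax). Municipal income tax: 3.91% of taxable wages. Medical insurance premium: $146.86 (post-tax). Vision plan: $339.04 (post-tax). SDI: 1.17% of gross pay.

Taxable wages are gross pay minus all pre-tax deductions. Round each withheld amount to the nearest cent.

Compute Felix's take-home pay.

$8213.52

403(b): $11019.61 × 0.0725 = $798.92
HSA contribution: $327.82
Pre-tax total = $798.92 + $327.82 = $1126.74
Taxable wages = $11019.61 − $1126.74 = $9892.87
Municipal income tax: $9892.87 × 0.0391 = $386.81
SDI: $11019.61 × 0.0117 = $128.93
Medicare tax: $11019.61 × 0.02 = $220.39
Paid family leave insurance: $11019.61 × 0.012 = $132.24
Union dues: $11019.61 × 0.0295 = $325.08
Medical insurance premium: $146.86
Vision plan: $339.04
Total deductions = $798.92 + $327.82 + $386.81 + $128.93 + $220.39 + $132.24 + $325.08 + $146.86 + $339.04 = $2806.09
Net pay = $11019.61 − $2806.09 = $8213.52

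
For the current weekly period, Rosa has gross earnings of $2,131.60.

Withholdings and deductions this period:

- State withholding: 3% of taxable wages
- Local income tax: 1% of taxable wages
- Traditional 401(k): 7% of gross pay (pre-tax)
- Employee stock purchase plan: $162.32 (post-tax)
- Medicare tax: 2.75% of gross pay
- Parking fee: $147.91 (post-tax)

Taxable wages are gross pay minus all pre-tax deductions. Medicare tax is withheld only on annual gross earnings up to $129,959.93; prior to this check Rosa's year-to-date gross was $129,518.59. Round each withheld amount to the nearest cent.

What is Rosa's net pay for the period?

Traditional 401(k): $2,131.60 × 0.07 = $149.21
Taxable wages = $2,131.60 − $149.21 = $1,982.39
State withholding: $1,982.39 × 0.03 = $59.47
Local income tax: $1,982.39 × 0.01 = $19.82
Medicare tax: only $129,959.93 − $129,518.59 = $441.34 of this check is subject → $441.34 × 0.0275 = $12.14
Employee stock purchase plan: $162.32
Parking fee: $147.91
Total deductions = $149.21 + $59.47 + $19.82 + $12.14 + $162.32 + $147.91 = $550.87
Net pay = $2,131.60 − $550.87 = $1,580.73

$1,580.73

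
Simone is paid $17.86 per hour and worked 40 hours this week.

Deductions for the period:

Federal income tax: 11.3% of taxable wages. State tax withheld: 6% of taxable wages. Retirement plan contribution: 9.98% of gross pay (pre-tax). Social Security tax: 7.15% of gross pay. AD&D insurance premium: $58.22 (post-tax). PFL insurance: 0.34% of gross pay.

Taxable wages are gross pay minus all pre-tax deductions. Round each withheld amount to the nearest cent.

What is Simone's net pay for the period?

Gross pay: 40 × $17.86 = $714.40
Retirement plan contribution: $714.40 × 0.0998 = $71.30
Taxable wages = $714.40 − $71.30 = $643.10
Federal income tax: $643.10 × 0.113 = $72.67
State tax withheld: $643.10 × 0.06 = $38.59
Social Security tax: $714.40 × 0.0715 = $51.08
PFL insurance: $714.40 × 0.0034 = $2.43
AD&D insurance premium: $58.22
Total deductions = $71.30 + $72.67 + $38.59 + $51.08 + $2.43 + $58.22 = $294.29
Net pay = $714.40 − $294.29 = $420.11

$420.11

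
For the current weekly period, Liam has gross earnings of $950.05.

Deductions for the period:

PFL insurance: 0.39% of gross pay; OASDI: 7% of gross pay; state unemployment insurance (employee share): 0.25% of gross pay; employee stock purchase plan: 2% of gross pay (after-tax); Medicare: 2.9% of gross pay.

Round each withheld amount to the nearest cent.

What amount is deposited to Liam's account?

PFL insurance: $950.05 × 0.0039 = $3.71
State unemployment insurance (employee share): $950.05 × 0.0025 = $2.38
Medicare: $950.05 × 0.029 = $27.55
OASDI: $950.05 × 0.07 = $66.50
Employee stock purchase plan: $950.05 × 0.02 = $19.00
Total deductions = $3.71 + $2.38 + $27.55 + $66.50 + $19.00 = $119.14
Net pay = $950.05 − $119.14 = $830.91

$830.91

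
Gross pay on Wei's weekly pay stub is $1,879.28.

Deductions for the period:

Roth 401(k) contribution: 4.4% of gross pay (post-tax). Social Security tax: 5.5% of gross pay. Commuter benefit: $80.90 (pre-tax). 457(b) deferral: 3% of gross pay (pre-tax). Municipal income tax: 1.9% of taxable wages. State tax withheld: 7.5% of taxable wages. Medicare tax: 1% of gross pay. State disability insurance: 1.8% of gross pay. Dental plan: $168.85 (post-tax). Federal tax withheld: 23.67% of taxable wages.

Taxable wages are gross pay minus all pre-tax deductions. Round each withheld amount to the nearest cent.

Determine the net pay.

457(b) deferral: $1,879.28 × 0.03 = $56.38
Commuter benefit: $80.90
Pre-tax total = $56.38 + $80.90 = $137.28
Taxable wages = $1,879.28 − $137.28 = $1,742.00
State tax withheld: $1,742.00 × 0.075 = $130.65
Federal tax withheld: $1,742.00 × 0.2367 = $412.33
Municipal income tax: $1,742.00 × 0.019 = $33.10
Social Security tax: $1,879.28 × 0.055 = $103.36
Medicare tax: $1,879.28 × 0.01 = $18.79
State disability insurance: $1,879.28 × 0.018 = $33.83
Roth 401(k) contribution: $1,879.28 × 0.044 = $82.69
Dental plan: $168.85
Total deductions = $56.38 + $80.90 + $130.65 + $412.33 + $33.10 + $103.36 + $18.79 + $33.83 + $82.69 + $168.85 = $1,120.88
Net pay = $1,879.28 − $1,120.88 = $758.40

$758.40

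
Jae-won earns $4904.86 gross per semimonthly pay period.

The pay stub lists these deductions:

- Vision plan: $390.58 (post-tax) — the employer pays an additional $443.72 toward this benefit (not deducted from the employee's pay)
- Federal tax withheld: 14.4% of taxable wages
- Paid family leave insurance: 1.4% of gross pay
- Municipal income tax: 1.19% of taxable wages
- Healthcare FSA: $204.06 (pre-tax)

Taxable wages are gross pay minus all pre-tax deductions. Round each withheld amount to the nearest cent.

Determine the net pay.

$3508.69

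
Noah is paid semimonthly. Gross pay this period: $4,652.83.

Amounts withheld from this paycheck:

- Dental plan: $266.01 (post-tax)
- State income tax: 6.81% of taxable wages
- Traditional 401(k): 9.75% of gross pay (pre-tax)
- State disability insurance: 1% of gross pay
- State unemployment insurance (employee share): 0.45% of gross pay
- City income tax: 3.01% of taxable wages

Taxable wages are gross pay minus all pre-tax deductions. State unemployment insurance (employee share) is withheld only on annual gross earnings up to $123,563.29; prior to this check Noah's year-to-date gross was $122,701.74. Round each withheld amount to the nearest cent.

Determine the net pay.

$3,470.40

Traditional 401(k): $4,652.83 × 0.0975 = $453.65
Taxable wages = $4,652.83 − $453.65 = $4,199.18
State income tax: $4,199.18 × 0.0681 = $285.96
City income tax: $4,199.18 × 0.0301 = $126.40
State unemployment insurance (employee share): only $123,563.29 − $122,701.74 = $861.55 of this check is subject → $861.55 × 0.0045 = $3.88
State disability insurance: $4,652.83 × 0.01 = $46.53
Dental plan: $266.01
Total deductions = $453.65 + $285.96 + $126.40 + $3.88 + $46.53 + $266.01 = $1,182.43
Net pay = $4,652.83 − $1,182.43 = $3,470.40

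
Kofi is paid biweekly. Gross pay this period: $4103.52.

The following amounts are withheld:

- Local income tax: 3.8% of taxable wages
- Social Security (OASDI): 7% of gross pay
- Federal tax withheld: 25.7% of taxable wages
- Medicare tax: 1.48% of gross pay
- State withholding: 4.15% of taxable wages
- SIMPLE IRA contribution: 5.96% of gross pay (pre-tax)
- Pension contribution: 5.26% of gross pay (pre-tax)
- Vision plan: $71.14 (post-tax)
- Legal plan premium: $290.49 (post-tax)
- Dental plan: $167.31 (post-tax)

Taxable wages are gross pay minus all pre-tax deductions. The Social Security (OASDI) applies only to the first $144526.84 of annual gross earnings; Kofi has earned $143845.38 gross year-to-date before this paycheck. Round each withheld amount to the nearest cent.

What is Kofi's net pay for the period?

Pension contribution: $4103.52 × 0.0526 = $215.85
SIMPLE IRA contribution: $4103.52 × 0.0596 = $244.57
Pre-tax total = $215.85 + $244.57 = $460.42
Taxable wages = $4103.52 − $460.42 = $3643.10
State withholding: $3643.10 × 0.0415 = $151.19
Federal tax withheld: $3643.10 × 0.257 = $936.28
Local income tax: $3643.10 × 0.038 = $138.44
Medicare tax: $4103.52 × 0.0148 = $60.73
Social Security (OASDI): only $144526.84 − $143845.38 = $681.46 of this check is subject → $681.46 × 0.07 = $47.70
Vision plan: $71.14
Legal plan premium: $290.49
Dental plan: $167.31
Total deductions = $215.85 + $244.57 + $151.19 + $936.28 + $138.44 + $60.73 + $47.70 + $71.14 + $290.49 + $167.31 = $2323.70
Net pay = $4103.52 − $2323.70 = $1779.82

$1779.82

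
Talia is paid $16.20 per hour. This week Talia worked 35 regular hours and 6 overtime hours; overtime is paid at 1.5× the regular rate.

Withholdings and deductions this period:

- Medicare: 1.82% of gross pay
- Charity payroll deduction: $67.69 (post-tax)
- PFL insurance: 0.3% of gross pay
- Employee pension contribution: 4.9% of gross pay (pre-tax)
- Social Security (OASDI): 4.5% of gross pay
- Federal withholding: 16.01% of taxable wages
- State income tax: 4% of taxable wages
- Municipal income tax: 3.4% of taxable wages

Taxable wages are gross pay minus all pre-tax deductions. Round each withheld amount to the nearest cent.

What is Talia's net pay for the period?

$404.30

Regular pay: 35 × $16.20 = $567.00
Overtime pay: 6 × $16.20 × 1.5 = $145.80
Gross pay = $567.00 + $145.80 = $712.80
Employee pension contribution: $712.80 × 0.049 = $34.93
Taxable wages = $712.80 − $34.93 = $677.87
Municipal income tax: $677.87 × 0.034 = $23.05
State income tax: $677.87 × 0.04 = $27.11
Federal withholding: $677.87 × 0.1601 = $108.53
Medicare: $712.80 × 0.0182 = $12.97
Social Security (OASDI): $712.80 × 0.045 = $32.08
PFL insurance: $712.80 × 0.003 = $2.14
Charity payroll deduction: $67.69
Total deductions = $34.93 + $23.05 + $27.11 + $108.53 + $12.97 + $32.08 + $2.14 + $67.69 = $308.50
Net pay = $712.80 − $308.50 = $404.30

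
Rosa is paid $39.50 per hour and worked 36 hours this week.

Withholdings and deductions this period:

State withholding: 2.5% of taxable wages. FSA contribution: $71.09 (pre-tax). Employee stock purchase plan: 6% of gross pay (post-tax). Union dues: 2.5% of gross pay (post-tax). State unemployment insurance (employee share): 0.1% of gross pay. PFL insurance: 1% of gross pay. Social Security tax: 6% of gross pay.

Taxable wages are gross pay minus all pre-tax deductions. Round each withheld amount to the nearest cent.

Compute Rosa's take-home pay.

$1,095.31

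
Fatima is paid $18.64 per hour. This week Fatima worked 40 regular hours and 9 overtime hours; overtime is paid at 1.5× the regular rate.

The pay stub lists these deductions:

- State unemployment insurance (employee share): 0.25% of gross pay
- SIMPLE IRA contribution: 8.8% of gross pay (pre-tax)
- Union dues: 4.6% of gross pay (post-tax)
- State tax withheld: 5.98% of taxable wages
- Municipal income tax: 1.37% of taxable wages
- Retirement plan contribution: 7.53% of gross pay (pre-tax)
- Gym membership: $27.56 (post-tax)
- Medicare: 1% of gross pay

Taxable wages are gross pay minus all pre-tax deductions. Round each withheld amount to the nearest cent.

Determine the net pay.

$687.17

Regular pay: 40 × $18.64 = $745.60
Overtime pay: 9 × $18.64 × 1.5 = $251.64
Gross pay = $745.60 + $251.64 = $997.24
Retirement plan contribution: $997.24 × 0.0753 = $75.09
SIMPLE IRA contribution: $997.24 × 0.088 = $87.76
Pre-tax total = $75.09 + $87.76 = $162.85
Taxable wages = $997.24 − $162.85 = $834.39
Municipal income tax: $834.39 × 0.0137 = $11.43
State tax withheld: $834.39 × 0.0598 = $49.90
Medicare: $997.24 × 0.01 = $9.97
State unemployment insurance (employee share): $997.24 × 0.0025 = $2.49
Union dues: $997.24 × 0.046 = $45.87
Gym membership: $27.56
Total deductions = $75.09 + $87.76 + $11.43 + $49.90 + $9.97 + $2.49 + $45.87 + $27.56 = $310.07
Net pay = $997.24 − $310.07 = $687.17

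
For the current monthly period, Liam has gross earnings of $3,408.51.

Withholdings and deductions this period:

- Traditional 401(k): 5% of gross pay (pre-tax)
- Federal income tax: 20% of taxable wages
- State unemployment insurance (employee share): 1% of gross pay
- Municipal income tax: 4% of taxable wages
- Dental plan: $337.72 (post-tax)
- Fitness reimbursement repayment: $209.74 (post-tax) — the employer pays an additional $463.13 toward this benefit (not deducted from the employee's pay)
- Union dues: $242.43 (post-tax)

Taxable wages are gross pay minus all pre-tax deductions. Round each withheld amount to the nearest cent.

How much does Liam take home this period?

Traditional 401(k): $3,408.51 × 0.05 = $170.43
Taxable wages = $3,408.51 − $170.43 = $3,238.08
Municipal income tax: $3,238.08 × 0.04 = $129.52
Federal income tax: $3,238.08 × 0.2 = $647.62
State unemployment insurance (employee share): $3,408.51 × 0.01 = $34.09
Fitness reimbursement repayment: $209.74
Dental plan: $337.72
Union dues: $242.43
(Employer's $463.13 toward fitness reimbursement repayment is not withheld from the employee.)
Total deductions = $170.43 + $129.52 + $647.62 + $34.09 + $209.74 + $337.72 + $242.43 = $1,771.55
Net pay = $3,408.51 − $1,771.55 = $1,636.96

$1,636.96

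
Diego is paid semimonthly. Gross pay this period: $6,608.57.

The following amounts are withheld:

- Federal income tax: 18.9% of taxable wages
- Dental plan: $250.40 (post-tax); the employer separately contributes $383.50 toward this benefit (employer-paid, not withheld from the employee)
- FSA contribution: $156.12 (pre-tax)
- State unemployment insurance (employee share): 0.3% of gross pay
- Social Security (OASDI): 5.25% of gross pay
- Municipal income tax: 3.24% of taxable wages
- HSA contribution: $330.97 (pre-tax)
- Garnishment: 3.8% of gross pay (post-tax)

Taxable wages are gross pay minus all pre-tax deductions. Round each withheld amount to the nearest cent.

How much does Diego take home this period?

$3,897.87

HSA contribution: $330.97
FSA contribution: $156.12
Pre-tax total = $330.97 + $156.12 = $487.09
Taxable wages = $6,608.57 − $487.09 = $6,121.48
Municipal income tax: $6,121.48 × 0.0324 = $198.34
Federal income tax: $6,121.48 × 0.189 = $1,156.96
State unemployment insurance (employee share): $6,608.57 × 0.003 = $19.83
Social Security (OASDI): $6,608.57 × 0.0525 = $346.95
Garnishment: $6,608.57 × 0.038 = $251.13
Dental plan: $250.40
(Employer's $383.50 toward dental plan is not withheld from the employee.)
Total deductions = $330.97 + $156.12 + $198.34 + $1,156.96 + $19.83 + $346.95 + $251.13 + $250.40 = $2,710.70
Net pay = $6,608.57 − $2,710.70 = $3,897.87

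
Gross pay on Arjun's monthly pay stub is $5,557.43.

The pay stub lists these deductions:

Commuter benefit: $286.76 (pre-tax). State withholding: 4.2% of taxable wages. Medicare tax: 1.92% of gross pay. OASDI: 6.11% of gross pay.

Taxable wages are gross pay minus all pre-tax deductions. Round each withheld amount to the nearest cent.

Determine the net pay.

Commuter benefit: $286.76
Taxable wages = $5,557.43 − $286.76 = $5,270.67
State withholding: $5,270.67 × 0.042 = $221.37
Medicare tax: $5,557.43 × 0.0192 = $106.70
OASDI: $5,557.43 × 0.0611 = $339.56
Total deductions = $286.76 + $221.37 + $106.70 + $339.56 = $954.39
Net pay = $5,557.43 − $954.39 = $4,603.04

$4,603.04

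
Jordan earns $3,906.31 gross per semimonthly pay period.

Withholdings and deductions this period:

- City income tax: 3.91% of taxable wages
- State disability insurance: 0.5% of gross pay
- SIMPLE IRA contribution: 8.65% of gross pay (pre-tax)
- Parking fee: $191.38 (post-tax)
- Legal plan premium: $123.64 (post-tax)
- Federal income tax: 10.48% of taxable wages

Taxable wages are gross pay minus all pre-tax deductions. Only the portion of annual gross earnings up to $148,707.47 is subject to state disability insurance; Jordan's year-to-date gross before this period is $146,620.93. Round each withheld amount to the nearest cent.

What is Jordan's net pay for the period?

$2,729.47

SIMPLE IRA contribution: $3,906.31 × 0.0865 = $337.90
Taxable wages = $3,906.31 − $337.90 = $3,568.41
Federal income tax: $3,568.41 × 0.1048 = $373.97
City income tax: $3,568.41 × 0.0391 = $139.52
State disability insurance: only $148,707.47 − $146,620.93 = $2,086.54 of this check is subject → $2,086.54 × 0.005 = $10.43
Legal plan premium: $123.64
Parking fee: $191.38
Total deductions = $337.90 + $373.97 + $139.52 + $10.43 + $123.64 + $191.38 = $1,176.84
Net pay = $3,906.31 − $1,176.84 = $2,729.47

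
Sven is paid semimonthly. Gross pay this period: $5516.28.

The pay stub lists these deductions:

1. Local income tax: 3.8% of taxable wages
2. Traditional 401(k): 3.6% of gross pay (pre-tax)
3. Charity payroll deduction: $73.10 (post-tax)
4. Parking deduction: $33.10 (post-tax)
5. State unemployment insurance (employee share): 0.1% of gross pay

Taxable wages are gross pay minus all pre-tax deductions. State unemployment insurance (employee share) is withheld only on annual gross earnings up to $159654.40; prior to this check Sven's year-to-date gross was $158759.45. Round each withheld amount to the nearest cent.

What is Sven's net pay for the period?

$5008.53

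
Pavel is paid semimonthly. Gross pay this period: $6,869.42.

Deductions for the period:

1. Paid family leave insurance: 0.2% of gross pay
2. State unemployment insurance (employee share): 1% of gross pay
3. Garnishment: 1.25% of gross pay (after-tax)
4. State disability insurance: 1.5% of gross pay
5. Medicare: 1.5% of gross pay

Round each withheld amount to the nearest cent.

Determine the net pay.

$6,495.04

Paid family leave insurance: $6,869.42 × 0.002 = $13.74
Medicare: $6,869.42 × 0.015 = $103.04
State unemployment insurance (employee share): $6,869.42 × 0.01 = $68.69
State disability insurance: $6,869.42 × 0.015 = $103.04
Garnishment: $6,869.42 × 0.0125 = $85.87
Total deductions = $13.74 + $103.04 + $68.69 + $103.04 + $85.87 = $374.38
Net pay = $6,869.42 − $374.38 = $6,495.04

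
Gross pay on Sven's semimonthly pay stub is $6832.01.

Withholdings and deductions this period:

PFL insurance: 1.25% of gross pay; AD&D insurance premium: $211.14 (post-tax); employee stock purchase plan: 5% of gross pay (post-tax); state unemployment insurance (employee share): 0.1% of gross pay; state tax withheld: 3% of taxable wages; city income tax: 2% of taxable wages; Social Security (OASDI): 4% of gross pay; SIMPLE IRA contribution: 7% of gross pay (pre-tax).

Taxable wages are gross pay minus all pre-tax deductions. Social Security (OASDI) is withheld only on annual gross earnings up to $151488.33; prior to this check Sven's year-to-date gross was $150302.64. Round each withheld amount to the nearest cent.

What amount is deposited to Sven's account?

$5343.68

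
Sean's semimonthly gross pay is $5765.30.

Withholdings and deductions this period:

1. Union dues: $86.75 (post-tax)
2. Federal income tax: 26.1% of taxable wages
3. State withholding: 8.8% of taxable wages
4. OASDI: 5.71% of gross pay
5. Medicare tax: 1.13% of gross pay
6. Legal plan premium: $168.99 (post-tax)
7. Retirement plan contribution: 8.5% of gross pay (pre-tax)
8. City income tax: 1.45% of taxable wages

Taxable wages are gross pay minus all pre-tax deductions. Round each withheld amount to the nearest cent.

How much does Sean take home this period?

$2707.61

Retirement plan contribution: $5765.30 × 0.085 = $490.05
Taxable wages = $5765.30 − $490.05 = $5275.25
Federal income tax: $5275.25 × 0.261 = $1376.84
State withholding: $5275.25 × 0.088 = $464.22
City income tax: $5275.25 × 0.0145 = $76.49
OASDI: $5765.30 × 0.0571 = $329.20
Medicare tax: $5765.30 × 0.0113 = $65.15
Union dues: $86.75
Legal plan premium: $168.99
Total deductions = $490.05 + $1376.84 + $464.22 + $76.49 + $329.20 + $65.15 + $86.75 + $168.99 = $3057.69
Net pay = $5765.30 − $3057.69 = $2707.61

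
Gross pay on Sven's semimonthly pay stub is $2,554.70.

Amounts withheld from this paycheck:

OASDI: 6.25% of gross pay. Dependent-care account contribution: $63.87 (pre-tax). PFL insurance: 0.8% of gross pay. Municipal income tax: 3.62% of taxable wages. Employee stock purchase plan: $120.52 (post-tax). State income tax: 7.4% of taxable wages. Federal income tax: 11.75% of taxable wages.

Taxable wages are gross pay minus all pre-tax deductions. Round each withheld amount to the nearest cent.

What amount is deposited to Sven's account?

Dependent-care account contribution: $63.87
Taxable wages = $2,554.70 − $63.87 = $2,490.83
State income tax: $2,490.83 × 0.074 = $184.32
Federal income tax: $2,490.83 × 0.1175 = $292.67
Municipal income tax: $2,490.83 × 0.0362 = $90.17
PFL insurance: $2,554.70 × 0.008 = $20.44
OASDI: $2,554.70 × 0.0625 = $159.67
Employee stock purchase plan: $120.52
Total deductions = $63.87 + $184.32 + $292.67 + $90.17 + $20.44 + $159.67 + $120.52 = $931.66
Net pay = $2,554.70 − $931.66 = $1,623.04

$1,623.04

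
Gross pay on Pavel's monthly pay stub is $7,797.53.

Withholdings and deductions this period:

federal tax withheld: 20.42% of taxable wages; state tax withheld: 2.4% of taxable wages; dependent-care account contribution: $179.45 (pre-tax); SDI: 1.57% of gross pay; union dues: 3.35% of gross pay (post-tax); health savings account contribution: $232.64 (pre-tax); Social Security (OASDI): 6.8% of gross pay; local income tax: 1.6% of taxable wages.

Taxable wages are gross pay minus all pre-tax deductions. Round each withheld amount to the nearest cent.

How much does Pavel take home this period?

Dependent-care account contribution: $179.45
Health savings account contribution: $232.64
Pre-tax total = $179.45 + $232.64 = $412.09
Taxable wages = $7,797.53 − $412.09 = $7,385.44
Federal tax withheld: $7,385.44 × 0.2042 = $1,508.11
State tax withheld: $7,385.44 × 0.024 = $177.25
Local income tax: $7,385.44 × 0.016 = $118.17
Social Security (OASDI): $7,797.53 × 0.068 = $530.23
SDI: $7,797.53 × 0.0157 = $122.42
Union dues: $7,797.53 × 0.0335 = $261.22
Total deductions = $179.45 + $232.64 + $1,508.11 + $177.25 + $118.17 + $530.23 + $122.42 + $261.22 = $3,129.49
Net pay = $7,797.53 − $3,129.49 = $4,668.04

$4,668.04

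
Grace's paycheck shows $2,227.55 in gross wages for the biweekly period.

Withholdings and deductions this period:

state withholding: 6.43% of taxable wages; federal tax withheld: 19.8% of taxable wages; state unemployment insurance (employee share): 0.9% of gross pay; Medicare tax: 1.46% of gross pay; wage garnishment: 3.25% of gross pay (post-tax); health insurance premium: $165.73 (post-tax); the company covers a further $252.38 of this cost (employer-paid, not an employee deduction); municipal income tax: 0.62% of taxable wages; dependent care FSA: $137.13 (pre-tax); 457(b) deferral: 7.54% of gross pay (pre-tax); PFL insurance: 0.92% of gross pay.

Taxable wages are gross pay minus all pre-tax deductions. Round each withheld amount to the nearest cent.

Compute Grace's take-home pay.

$1,095.09

457(b) deferral: $2,227.55 × 0.0754 = $167.96
Dependent care FSA: $137.13
Pre-tax total = $167.96 + $137.13 = $305.09
Taxable wages = $2,227.55 − $305.09 = $1,922.46
Municipal income tax: $1,922.46 × 0.0062 = $11.92
Federal tax withheld: $1,922.46 × 0.198 = $380.65
State withholding: $1,922.46 × 0.0643 = $123.61
PFL insurance: $2,227.55 × 0.0092 = $20.49
Medicare tax: $2,227.55 × 0.0146 = $32.52
State unemployment insurance (employee share): $2,227.55 × 0.009 = $20.05
Wage garnishment: $2,227.55 × 0.0325 = $72.40
Health insurance premium: $165.73
(Employer's $252.38 toward health insurance premium is not withheld from the employee.)
Total deductions = $167.96 + $137.13 + $11.92 + $380.65 + $123.61 + $20.49 + $32.52 + $20.05 + $72.40 + $165.73 = $1,132.46
Net pay = $2,227.55 − $1,132.46 = $1,095.09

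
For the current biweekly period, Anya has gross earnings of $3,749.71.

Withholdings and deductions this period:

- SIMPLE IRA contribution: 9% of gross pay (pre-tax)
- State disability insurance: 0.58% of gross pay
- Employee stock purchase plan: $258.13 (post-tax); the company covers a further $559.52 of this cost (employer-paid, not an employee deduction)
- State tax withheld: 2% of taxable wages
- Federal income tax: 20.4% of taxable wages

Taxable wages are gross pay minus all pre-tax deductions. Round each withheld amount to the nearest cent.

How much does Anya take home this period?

SIMPLE IRA contribution: $3,749.71 × 0.09 = $337.47
Taxable wages = $3,749.71 − $337.47 = $3,412.24
Federal income tax: $3,412.24 × 0.204 = $696.10
State tax withheld: $3,412.24 × 0.02 = $68.24
State disability insurance: $3,749.71 × 0.0058 = $21.75
Employee stock purchase plan: $258.13
(Employer's $559.52 toward employee stock purchase plan is not withheld from the employee.)
Total deductions = $337.47 + $696.10 + $68.24 + $21.75 + $258.13 = $1,381.69
Net pay = $3,749.71 − $1,381.69 = $2,368.02

$2,368.02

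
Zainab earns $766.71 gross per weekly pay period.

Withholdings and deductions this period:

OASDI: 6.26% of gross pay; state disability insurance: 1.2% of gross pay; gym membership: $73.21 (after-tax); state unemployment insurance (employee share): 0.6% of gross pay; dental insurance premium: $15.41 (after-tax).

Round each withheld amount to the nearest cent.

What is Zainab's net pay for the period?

State disability insurance: $766.71 × 0.012 = $9.20
OASDI: $766.71 × 0.0626 = $48.00
State unemployment insurance (employee share): $766.71 × 0.006 = $4.60
Dental insurance premium: $15.41
Gym membership: $73.21
Total deductions = $9.20 + $48.00 + $4.60 + $15.41 + $73.21 = $150.42
Net pay = $766.71 − $150.42 = $616.29

$616.29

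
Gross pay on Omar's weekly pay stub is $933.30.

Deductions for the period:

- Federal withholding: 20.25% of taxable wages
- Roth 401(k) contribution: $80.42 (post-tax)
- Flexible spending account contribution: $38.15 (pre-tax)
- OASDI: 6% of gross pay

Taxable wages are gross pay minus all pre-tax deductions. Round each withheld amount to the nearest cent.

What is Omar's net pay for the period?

$577.46

Flexible spending account contribution: $38.15
Taxable wages = $933.30 − $38.15 = $895.15
Federal withholding: $895.15 × 0.2025 = $181.27
OASDI: $933.30 × 0.06 = $56.00
Roth 401(k) contribution: $80.42
Total deductions = $38.15 + $181.27 + $56.00 + $80.42 = $355.84
Net pay = $933.30 − $355.84 = $577.46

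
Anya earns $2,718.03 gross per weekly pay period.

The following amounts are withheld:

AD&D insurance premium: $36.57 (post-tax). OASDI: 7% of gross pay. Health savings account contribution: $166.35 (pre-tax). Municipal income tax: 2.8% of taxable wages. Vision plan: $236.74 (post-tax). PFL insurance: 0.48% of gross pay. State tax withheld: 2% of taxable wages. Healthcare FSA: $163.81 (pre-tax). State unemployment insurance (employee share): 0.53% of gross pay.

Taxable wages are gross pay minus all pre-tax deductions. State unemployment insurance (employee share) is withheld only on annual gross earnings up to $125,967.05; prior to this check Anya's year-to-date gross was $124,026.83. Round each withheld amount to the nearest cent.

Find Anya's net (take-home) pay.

$1,786.35

Health savings account contribution: $166.35
Healthcare FSA: $163.81
Pre-tax total = $166.35 + $163.81 = $330.16
Taxable wages = $2,718.03 − $330.16 = $2,387.87
Municipal income tax: $2,387.87 × 0.028 = $66.86
State tax withheld: $2,387.87 × 0.02 = $47.76
PFL insurance: $2,718.03 × 0.0048 = $13.05
OASDI: $2,718.03 × 0.07 = $190.26
State unemployment insurance (employee share): only $125,967.05 − $124,026.83 = $1,940.22 of this check is subject → $1,940.22 × 0.0053 = $10.28
Vision plan: $236.74
AD&D insurance premium: $36.57
Total deductions = $166.35 + $163.81 + $66.86 + $47.76 + $13.05 + $190.26 + $10.28 + $236.74 + $36.57 = $931.68
Net pay = $2,718.03 − $931.68 = $1,786.35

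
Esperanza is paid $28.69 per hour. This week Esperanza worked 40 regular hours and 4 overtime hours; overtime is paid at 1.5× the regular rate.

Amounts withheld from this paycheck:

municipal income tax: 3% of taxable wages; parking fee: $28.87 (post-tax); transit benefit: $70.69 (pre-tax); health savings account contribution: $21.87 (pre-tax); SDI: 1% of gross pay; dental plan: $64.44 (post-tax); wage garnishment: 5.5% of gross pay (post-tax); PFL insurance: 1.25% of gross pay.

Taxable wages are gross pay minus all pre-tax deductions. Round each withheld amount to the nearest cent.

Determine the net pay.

Regular pay: 40 × $28.69 = $1,147.60
Overtime pay: 4 × $28.69 × 1.5 = $172.14
Gross pay = $1,147.60 + $172.14 = $1,319.74
Health savings account contribution: $21.87
Transit benefit: $70.69
Pre-tax total = $21.87 + $70.69 = $92.56
Taxable wages = $1,319.74 − $92.56 = $1,227.18
Municipal income tax: $1,227.18 × 0.03 = $36.82
PFL insurance: $1,319.74 × 0.0125 = $16.50
SDI: $1,319.74 × 0.01 = $13.20
Wage garnishment: $1,319.74 × 0.055 = $72.59
Dental plan: $64.44
Parking fee: $28.87
Total deductions = $21.87 + $70.69 + $36.82 + $16.50 + $13.20 + $72.59 + $64.44 + $28.87 = $324.98
Net pay = $1,319.74 − $324.98 = $994.76

$994.76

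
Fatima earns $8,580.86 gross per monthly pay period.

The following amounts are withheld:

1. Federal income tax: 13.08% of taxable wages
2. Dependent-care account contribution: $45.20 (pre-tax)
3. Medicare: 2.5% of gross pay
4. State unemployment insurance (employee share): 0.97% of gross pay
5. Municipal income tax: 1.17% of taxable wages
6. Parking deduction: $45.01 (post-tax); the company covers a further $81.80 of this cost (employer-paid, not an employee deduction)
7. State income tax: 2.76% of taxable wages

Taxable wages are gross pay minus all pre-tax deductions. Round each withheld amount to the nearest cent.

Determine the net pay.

$6,740.99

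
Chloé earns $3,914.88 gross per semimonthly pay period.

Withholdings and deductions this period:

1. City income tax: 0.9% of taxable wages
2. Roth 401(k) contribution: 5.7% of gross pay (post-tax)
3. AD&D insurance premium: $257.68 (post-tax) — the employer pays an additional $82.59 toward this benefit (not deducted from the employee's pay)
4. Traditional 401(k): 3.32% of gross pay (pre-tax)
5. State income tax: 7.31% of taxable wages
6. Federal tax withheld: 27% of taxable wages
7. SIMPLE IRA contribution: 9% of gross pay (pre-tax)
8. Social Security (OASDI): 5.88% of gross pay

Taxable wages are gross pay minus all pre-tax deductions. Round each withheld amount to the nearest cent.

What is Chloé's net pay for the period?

$1,512.95

Traditional 401(k): $3,914.88 × 0.0332 = $129.97
SIMPLE IRA contribution: $3,914.88 × 0.09 = $352.34
Pre-tax total = $129.97 + $352.34 = $482.31
Taxable wages = $3,914.88 − $482.31 = $3,432.57
City income tax: $3,432.57 × 0.009 = $30.89
Federal tax withheld: $3,432.57 × 0.27 = $926.79
State income tax: $3,432.57 × 0.0731 = $250.92
Social Security (OASDI): $3,914.88 × 0.0588 = $230.19
Roth 401(k) contribution: $3,914.88 × 0.057 = $223.15
AD&D insurance premium: $257.68
(Employer's $82.59 toward AD&D insurance premium is not withheld from the employee.)
Total deductions = $129.97 + $352.34 + $30.89 + $926.79 + $250.92 + $230.19 + $223.15 + $257.68 = $2,401.93
Net pay = $3,914.88 − $2,401.93 = $1,512.95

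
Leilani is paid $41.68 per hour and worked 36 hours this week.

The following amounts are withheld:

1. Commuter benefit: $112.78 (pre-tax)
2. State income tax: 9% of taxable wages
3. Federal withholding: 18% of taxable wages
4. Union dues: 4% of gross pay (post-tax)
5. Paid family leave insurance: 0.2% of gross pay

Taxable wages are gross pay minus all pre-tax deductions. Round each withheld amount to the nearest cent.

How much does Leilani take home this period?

$950.00

Gross pay: 36 × $41.68 = $1,500.48
Commuter benefit: $112.78
Taxable wages = $1,500.48 − $112.78 = $1,387.70
State income tax: $1,387.70 × 0.09 = $124.89
Federal withholding: $1,387.70 × 0.18 = $249.79
Paid family leave insurance: $1,500.48 × 0.002 = $3.00
Union dues: $1,500.48 × 0.04 = $60.02
Total deductions = $112.78 + $124.89 + $249.79 + $3.00 + $60.02 = $550.48
Net pay = $1,500.48 − $550.48 = $950.00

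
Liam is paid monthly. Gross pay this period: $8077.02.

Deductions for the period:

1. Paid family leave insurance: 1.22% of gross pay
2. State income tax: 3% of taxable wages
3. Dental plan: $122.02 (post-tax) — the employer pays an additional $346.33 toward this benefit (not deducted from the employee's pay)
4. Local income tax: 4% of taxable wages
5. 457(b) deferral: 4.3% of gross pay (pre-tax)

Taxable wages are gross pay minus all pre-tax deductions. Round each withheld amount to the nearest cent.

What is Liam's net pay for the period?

$6968.07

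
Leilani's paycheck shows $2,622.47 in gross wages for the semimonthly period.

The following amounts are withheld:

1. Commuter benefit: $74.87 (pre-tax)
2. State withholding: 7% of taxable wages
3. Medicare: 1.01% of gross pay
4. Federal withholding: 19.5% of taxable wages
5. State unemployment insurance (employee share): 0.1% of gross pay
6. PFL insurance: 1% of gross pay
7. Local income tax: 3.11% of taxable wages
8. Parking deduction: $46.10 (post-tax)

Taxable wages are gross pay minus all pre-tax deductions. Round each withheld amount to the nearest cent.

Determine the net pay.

$1,691.83

Commuter benefit: $74.87
Taxable wages = $2,622.47 − $74.87 = $2,547.60
Local income tax: $2,547.60 × 0.0311 = $79.23
State withholding: $2,547.60 × 0.07 = $178.33
Federal withholding: $2,547.60 × 0.195 = $496.78
State unemployment insurance (employee share): $2,622.47 × 0.001 = $2.62
Medicare: $2,622.47 × 0.0101 = $26.49
PFL insurance: $2,622.47 × 0.01 = $26.22
Parking deduction: $46.10
Total deductions = $74.87 + $79.23 + $178.33 + $496.78 + $2.62 + $26.49 + $26.22 + $46.10 = $930.64
Net pay = $2,622.47 − $930.64 = $1,691.83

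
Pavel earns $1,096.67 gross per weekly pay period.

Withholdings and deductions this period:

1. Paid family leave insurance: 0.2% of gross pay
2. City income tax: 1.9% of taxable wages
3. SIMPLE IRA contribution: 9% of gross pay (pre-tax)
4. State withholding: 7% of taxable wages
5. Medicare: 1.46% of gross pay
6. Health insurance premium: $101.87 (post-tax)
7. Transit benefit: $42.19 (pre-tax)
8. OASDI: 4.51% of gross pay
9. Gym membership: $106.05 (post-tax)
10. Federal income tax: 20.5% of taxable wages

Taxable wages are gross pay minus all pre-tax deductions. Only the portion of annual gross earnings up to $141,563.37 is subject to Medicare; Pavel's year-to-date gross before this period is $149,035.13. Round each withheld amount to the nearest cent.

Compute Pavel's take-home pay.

$415.22

Transit benefit: $42.19
SIMPLE IRA contribution: $1,096.67 × 0.09 = $98.70
Pre-tax total = $42.19 + $98.70 = $140.89
Taxable wages = $1,096.67 − $140.89 = $955.78
Federal income tax: $955.78 × 0.205 = $195.93
City income tax: $955.78 × 0.019 = $18.16
State withholding: $955.78 × 0.07 = $66.90
Medicare: annual cap $141,563.37 already reached (YTD $149,035.13), so $0.00
Paid family leave insurance: $1,096.67 × 0.002 = $2.19
OASDI: $1,096.67 × 0.0451 = $49.46
Health insurance premium: $101.87
Gym membership: $106.05
Total deductions = $42.19 + $98.70 + $195.93 + $18.16 + $66.90 + $0.00 + $2.19 + $49.46 + $101.87 + $106.05 = $681.45
Net pay = $1,096.67 − $681.45 = $415.22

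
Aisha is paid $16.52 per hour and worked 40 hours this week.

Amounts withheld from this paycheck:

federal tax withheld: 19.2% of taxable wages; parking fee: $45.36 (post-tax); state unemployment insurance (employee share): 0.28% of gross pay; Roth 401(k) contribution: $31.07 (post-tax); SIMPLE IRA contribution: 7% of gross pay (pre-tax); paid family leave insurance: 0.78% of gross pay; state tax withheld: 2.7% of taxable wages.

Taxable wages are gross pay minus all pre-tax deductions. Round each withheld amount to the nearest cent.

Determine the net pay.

$396.53

Gross pay: 40 × $16.52 = $660.80
SIMPLE IRA contribution: $660.80 × 0.07 = $46.26
Taxable wages = $660.80 − $46.26 = $614.54
State tax withheld: $614.54 × 0.027 = $16.59
Federal tax withheld: $614.54 × 0.192 = $117.99
Paid family leave insurance: $660.80 × 0.0078 = $5.15
State unemployment insurance (employee share): $660.80 × 0.0028 = $1.85
Roth 401(k) contribution: $31.07
Parking fee: $45.36
Total deductions = $46.26 + $16.59 + $117.99 + $5.15 + $1.85 + $31.07 + $45.36 = $264.27
Net pay = $660.80 − $264.27 = $396.53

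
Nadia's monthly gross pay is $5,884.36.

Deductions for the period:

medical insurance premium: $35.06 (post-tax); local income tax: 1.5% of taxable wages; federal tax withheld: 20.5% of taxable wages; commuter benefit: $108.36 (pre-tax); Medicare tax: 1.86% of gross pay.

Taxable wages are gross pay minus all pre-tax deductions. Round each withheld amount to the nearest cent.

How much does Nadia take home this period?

$4,360.77

Commuter benefit: $108.36
Taxable wages = $5,884.36 − $108.36 = $5,776.00
Federal tax withheld: $5,776.00 × 0.205 = $1,184.08
Local income tax: $5,776.00 × 0.015 = $86.64
Medicare tax: $5,884.36 × 0.0186 = $109.45
Medical insurance premium: $35.06
Total deductions = $108.36 + $1,184.08 + $86.64 + $109.45 + $35.06 = $1,523.59
Net pay = $5,884.36 − $1,523.59 = $4,360.77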